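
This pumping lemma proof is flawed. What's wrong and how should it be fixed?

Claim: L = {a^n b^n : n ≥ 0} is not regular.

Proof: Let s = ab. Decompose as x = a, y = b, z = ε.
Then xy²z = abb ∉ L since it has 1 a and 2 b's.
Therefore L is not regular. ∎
Error: The string s = ab might be shorter than the pumping length p.

Correction: Choose s = a^p b^p to ensure |s| ≥ p. Also, the decomposition is wrong: with |xy| ≤ p, y cannot include b's when s starts with p a's.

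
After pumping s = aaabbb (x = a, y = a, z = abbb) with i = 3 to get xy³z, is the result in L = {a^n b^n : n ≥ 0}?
No

xy³z = a · aaa · abbb = aaaaabbb.
aaaaabbb has 5 a's and 3 b's; 5 ≠ 3, so it is not in L.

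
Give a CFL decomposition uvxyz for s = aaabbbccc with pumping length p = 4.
u='aa', v='a', x='bb', y='b', z='ccc'

For s = aaabbbccc with pumping length p = 4:

One valid decomposition:
- u = 'aa'
- v = 'a'
- x = 'bb'
- y = 'b'
- z = 'ccc'

Verification:
- uvxyz = 'aa' + 'a' + 'bb' + 'b' + 'ccc' = aaabbbccc ✓
- |vxy| = |'abbb'| = 4 ≤ 4 ✓
- |vy| = |'ab'| = 2 > 0 ✓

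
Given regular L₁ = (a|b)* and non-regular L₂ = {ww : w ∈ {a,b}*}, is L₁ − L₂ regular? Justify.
No — L₁ − L₂ is not regular.

L₁ − L₂ is the complement of {ww} within {a,b}*. If it were regular, its complement {ww} would be regular as well (regular languages are closed under complement) — contradiction. So L₁ − L₂ is not regular.

Note that the bare facts "L₁ regular, L₂ non-regular" do not settle the question by themselves: the closure of regular languages under ∪, ∩, complement and difference applies only when BOTH operands are regular. With a non-regular operand the result can come out regular or non-regular depending on the specific languages, so one has to work out L₁ − L₂ for this particular pair, as above.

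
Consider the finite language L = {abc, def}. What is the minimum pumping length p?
p = 4

For a finite language L, the pumping lemma holds vacuously if p > max|s| for s ∈ L.

The longest string in L = {abc, def} has length 3.
If p = 4, then no string s ∈ L has |s| ≥ p, so the condition is vacuously true.

The minimum pumping length is p = 4.

Why no smaller p works: for any p ≤ 3, the longest string s ∈ L has |s| = 3 ≥ p, so it would
have to be pumpable; but pumping up (i = 2, 3, ...) produces ever longer strings, which cannot all lie in the
finite language L. So the pumping property fails for every p ≤ 3.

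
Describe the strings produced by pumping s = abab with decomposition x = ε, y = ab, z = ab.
{xy^i z : i ≥ 0} = {(ab)^(i+1) : i ≥ 0} = {ab, abab, ababab, ...}

With x = ε, y = ab, z = ab: Pumping 'ab' gives strings of alternating a's and b's.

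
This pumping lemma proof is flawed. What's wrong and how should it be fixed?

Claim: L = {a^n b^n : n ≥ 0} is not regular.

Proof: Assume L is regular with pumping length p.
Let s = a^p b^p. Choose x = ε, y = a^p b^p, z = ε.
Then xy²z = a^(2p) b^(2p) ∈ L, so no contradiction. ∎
Error: The decomposition violates |xy| ≤ p. With y = a^p b^p, |xy| = |y| = 2p > p. (The proof also miscomputes xy²z, which would be a^p b^p a^p b^p rather than a^(2p) b^(2p), and it wrongly treats one harmless decomposition as settling the matter — the prover does not get to choose the decomposition.)

Correction: The pumping lemma requires |xy| ≤ p, and the argument must handle every decomposition satisfying |xy| ≤ p, |y| ≥ 1. Since s starts with p a's, any such y consists only of a's, say y = a^k with k ≥ 1. Then xy²z = a^(p+k) b^p has unequal numbers of a's and b's, so xy²z ∉ L — the required contradiction.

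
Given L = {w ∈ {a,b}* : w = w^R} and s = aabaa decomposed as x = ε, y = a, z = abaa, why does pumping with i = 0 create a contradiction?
xy⁰z = abaa ∉ L

Pumping with i = 0 replaces y = a by y⁰ = ε:
- Original: s = xyz = aabaa; aabaa reversed is aabaa, the same string, so it is a palindrome and is in L
- Pumped: xy⁰z = ε · ε · abaa = abaa
- abaa reversed is aaba ≠ abaa, so it is not a palindrome and is not in L

The pumping lemma would require xy⁰z ∈ L, so this decomposition yields a contradiction.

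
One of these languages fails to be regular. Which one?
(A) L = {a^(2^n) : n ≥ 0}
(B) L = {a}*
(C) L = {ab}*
(A) {a^(2^n) : n ≥ 0}

(A) L = {a^(2^n) : n ≥ 0} is NOT regular.

The pumping lemma can be used to prove this:
After pumping, length is no longer a power of 2

The other languages are regular because they can be recognized by finite automata.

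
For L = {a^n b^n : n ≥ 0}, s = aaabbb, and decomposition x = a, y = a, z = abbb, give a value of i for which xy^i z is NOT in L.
i = 2

xy²z = a · aa · abbb = aaaabbb; aaaabbb has 4 a's and 3 b's; 4 ≠ 3, so it is not in L.
(Other choices also work, e.g. i = 0, 3; only i = 1 is guaranteed to stay in L since xy¹z = s.)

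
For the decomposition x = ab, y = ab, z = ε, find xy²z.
ababab

Given x = 'ab', y = 'ab', z = '' and i = 2:

xy^2z = x + y·y·...·y (2 times) + z
       = 'ab' + 'ab'^2 + ''
       = 'ab' + 'abab' + ''
       = 'ababab'

The pumped string is 'ababab' with length 6.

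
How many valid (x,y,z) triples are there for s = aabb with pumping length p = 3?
6

For s = 'aabb' with pumping length p = 3:

Constraints: |xy| ≤ 3, |y| > 0

Valid decompositions (|xy| ≤ p, |y| ≥ 1):
  • x='', y='a', z='abb'
  • x='a', y='a', z='bb'
  • x='', y='aa', z='bb'
  • x='aa', y='b', z='b'
  • x='a', y='ab', z='b'
  • x='', y='aab', z='b'

Total count: 6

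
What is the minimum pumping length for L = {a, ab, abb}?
p = 4

For a finite language L, the pumping lemma holds vacuously if p > max|s| for s ∈ L.

The longest string in L = {a, ab, abb} has length 3.
If p = 4, then no string s ∈ L has |s| ≥ p, so the condition is vacuously true.

The minimum pumping length is p = 4.

Why no smaller p works: for any p ≤ 3, the longest string s ∈ L has |s| = 3 ≥ p, so it would
have to be pumpable; but pumping up (i = 2, 3, ...) produces ever longer strings, which cannot all lie in the
finite language L. So the pumping property fails for every p ≤ 3.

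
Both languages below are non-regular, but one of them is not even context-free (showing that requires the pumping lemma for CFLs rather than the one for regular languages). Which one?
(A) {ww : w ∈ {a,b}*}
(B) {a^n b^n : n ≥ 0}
(A) {ww : w ∈ {a,b}*}

(A) {ww : w ∈ {a,b}*} requires the CFL pumping lemma.

- {a^n b^n : n ≥ 0} is context-free (but not regular)
  • Can be shown non-regular with the regular pumping lemma
  • After pumping, the number of a's and b's become unequal

- {ww : w ∈ {a,b}*} is NOT context-free
  • Requires the CFL pumping lemma to prove
  • Cannot verify equality of two arbitrary substrings

The CFL pumping lemma is "stronger" in that it can prove non-membership
in the larger class of context-free languages.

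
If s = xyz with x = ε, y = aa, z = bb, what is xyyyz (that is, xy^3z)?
aaaaaabb

Given x = '', y = 'aa', z = 'bb' and i = 3:

xy^3z = x + y·y·...·y (3 times) + z
       = '' + 'aa'^3 + 'bb'
       = '' + 'aaaaaa' + 'bb'
       = 'aaaaaabb'

The pumped string is 'aaaaaabb' with length 8.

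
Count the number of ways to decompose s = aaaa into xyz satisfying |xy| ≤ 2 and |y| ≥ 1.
3

For s = 'aaaa' with pumping length p = 2:

Constraints: |xy| ≤ 2, |y| > 0

Valid decompositions (|xy| ≤ p, |y| ≥ 1):
  • x='', y='a', z='aaa'
  • x='a', y='a', z='aa'
  • x='', y='aa', z='aa'

Total count: 3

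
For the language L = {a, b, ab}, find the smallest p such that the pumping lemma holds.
p = 3

For a finite language L, the pumping lemma holds vacuously if p > max|s| for s ∈ L.

The longest string in L = {a, b, ab} has length 2.
If p = 3, then no string s ∈ L has |s| ≥ p, so the condition is vacuously true.

The minimum pumping length is p = 3.

Why no smaller p works: for any p ≤ 2, the longest string s ∈ L has |s| = 2 ≥ p, so it would
have to be pumpable; but pumping up (i = 2, 3, ...) produces ever longer strings, which cannot all lie in the
finite language L. So the pumping property fails for every p ≤ 2.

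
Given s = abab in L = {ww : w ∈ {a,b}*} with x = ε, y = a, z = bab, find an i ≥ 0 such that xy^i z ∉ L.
i = 0

xy⁰z = ε · ε · bab = bab; bab has odd length 3, so it cannot be written as ww and is not in L.
(Other choices also work, e.g. i = 2, 3; only i = 1 is guaranteed to stay in L since xy¹z = s.)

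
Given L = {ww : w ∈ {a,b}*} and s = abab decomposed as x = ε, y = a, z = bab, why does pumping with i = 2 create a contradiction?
xy²z = aabab ∉ L

Pumping with i = 2 replaces y = a by y² = aa:
- Original: s = xyz = abab; abab splits into halves ab · ab, which are equal, so it is in L (w = ab)
- Pumped: xy²z = ε · aa · bab = aabab
- aabab has odd length 5, so it cannot be written as ww and is not in L

The pumping lemma would require xy²z ∈ L, so this decomposition yields a contradiction.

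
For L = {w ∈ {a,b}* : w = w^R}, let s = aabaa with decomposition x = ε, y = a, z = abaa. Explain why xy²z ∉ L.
xy²z = aaabaa ∉ L

Pumping with i = 2 replaces y = a by y² = aa:
- Original: s = xyz = aabaa; aabaa reversed is aabaa, the same string, so it is a palindrome and is in L
- Pumped: xy²z = ε · aa · abaa = aaabaa
- aaabaa reversed is aabaaa ≠ aaabaa, so it is not a palindrome and is not in L

The pumping lemma would require xy²z ∈ L, so this decomposition yields a contradiction.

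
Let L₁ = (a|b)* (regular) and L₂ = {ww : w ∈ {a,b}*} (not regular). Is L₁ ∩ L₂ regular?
No — L₁ ∩ L₂ is not regular.

(a|b)* is all strings over {a,b}, so L₁ ∩ L₂ = {ww : w ∈ {a,b}*} = L₂ itself, which is not regular (pump s = a^p b a^p b).

Note that the bare facts "L₁ regular, L₂ non-regular" do not settle the question by themselves: the closure of regular languages under ∪, ∩, complement and difference applies only when BOTH operands are regular. With a non-regular operand the result can come out regular or non-regular depending on the specific languages, so one has to work out L₁ ∩ L₂ for this particular pair, as above.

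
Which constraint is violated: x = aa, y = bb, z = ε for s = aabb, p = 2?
Violated: |xy| ≤ p

The decomposition x = aa, y = bb, z = ε for s = aabb with p = 2
violates the constraint: |xy| ≤ p

|xy| = |aabb| = 4 > 2 = p. The decomposition puts too many characters in xy.

Pumping lemma constraints:
1. xyz = s (decomposition is valid)
2. |xy| ≤ p
3. |y| > 0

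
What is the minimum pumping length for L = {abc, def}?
p = 4

For a finite language L, the pumping lemma holds vacuously if p > max|s| for s ∈ L.

The longest string in L = {abc, def} has length 3.
If p = 4, then no string s ∈ L has |s| ≥ p, so the condition is vacuously true.

The minimum pumping length is p = 4.

Why no smaller p works: for any p ≤ 3, the longest string s ∈ L has |s| = 3 ≥ p, so it would
have to be pumpable; but pumping up (i = 2, 3, ...) produces ever longer strings, which cannot all lie in the
finite language L. So the pumping property fails for every p ≤ 3.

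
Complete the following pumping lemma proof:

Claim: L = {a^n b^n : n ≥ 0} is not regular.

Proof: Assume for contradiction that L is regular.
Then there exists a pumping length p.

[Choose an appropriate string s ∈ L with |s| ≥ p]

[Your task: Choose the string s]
s = a^p b^p

This string is in L (has equal a's and b's) and has length 2p ≥ p.
Any decomposition xyz with |xy| ≤ p means y consists only of a's,
so pumping will unbalance the counts.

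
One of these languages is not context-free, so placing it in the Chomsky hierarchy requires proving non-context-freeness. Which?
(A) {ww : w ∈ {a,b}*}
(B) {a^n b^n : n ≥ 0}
(A) {ww : w ∈ {a,b}*}

(A) {ww : w ∈ {a,b}*} requires the CFL pumping lemma.

- {a^n b^n : n ≥ 0} is context-free (but not regular)
  • Can be shown non-regular with the regular pumping lemma
  • After pumping, the number of a's and b's become unequal

- {ww : w ∈ {a,b}*} is NOT context-free
  • Requires the CFL pumping lemma to prove
  • Cannot verify equality of two arbitrary substrings

The CFL pumping lemma is "stronger" in that it can prove non-membership
in the larger class of context-free languages.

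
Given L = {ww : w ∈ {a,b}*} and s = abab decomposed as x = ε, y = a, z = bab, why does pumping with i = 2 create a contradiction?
xy²z = aabab ∉ L

Pumping with i = 2 replaces y = a by y² = aa:
- Original: s = xyz = abab; abab splits into halves ab · ab, which are equal, so it is in L (w = ab)
- Pumped: xy²z = ε · aa · bab = aabab
- aabab has odd length 5, so it cannot be written as ww and is not in L

The pumping lemma would require xy²z ∈ L, so this decomposition yields a contradiction.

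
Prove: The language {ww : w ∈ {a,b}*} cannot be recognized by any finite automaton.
Assume for contradiction that L is regular, and let p ≥ 1 be the pumping length given by the pumping lemma.
Choose s = a^p b a^p b. Then s ∈ L (take w = a^p b) and |s| = 2p + 2 ≥ p.
By the pumping lemma, s = xyz for some x, y, z with |xy| ≤ p, |y| ≥ 1, and xy^i z ∈ L for every i ≥ 0.
Since |xy| ≤ p and the first p symbols of s are all a's, y = a^k for some k with 1 ≤ k ≤ p.

Take i = 2: t = xy²z = a^(p + k) b a^p b.
Suppose t = uu for some string u. The string t contains exactly two b's and ends in b, so u contains exactly one b and ends in b; hence u = a^j b for some j, and uu = a^j b a^j b. Comparing with t = a^(p + k) b a^p b forces j = p + k (first block) and j = p (second block), which is impossible since k ≥ 1. So t ∉ L.

This contradicts the pumping lemma, which requires xy^i z ∈ L for all i ≥ 0.
Hence L = {ww : w ∈ {a,b}*} is not regular. ∎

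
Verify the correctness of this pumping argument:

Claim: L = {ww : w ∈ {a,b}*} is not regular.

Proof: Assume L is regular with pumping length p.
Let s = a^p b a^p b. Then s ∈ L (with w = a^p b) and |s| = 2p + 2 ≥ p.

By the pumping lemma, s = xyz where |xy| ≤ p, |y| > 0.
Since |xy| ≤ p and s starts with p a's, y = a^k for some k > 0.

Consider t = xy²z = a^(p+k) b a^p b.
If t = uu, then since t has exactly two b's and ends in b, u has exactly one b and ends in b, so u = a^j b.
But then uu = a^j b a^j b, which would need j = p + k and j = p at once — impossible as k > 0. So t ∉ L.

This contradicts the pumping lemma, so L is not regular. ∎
The proof is correct.

This proof is valid because:
1. s = a^p b a^p b is in L and is chosen in terms of p, so |s| ≥ p holds for every p
2. The decomposition analysis is correct: |xy| ≤ p forces y to lie inside the leading a's
3. The contradiction is valid: the argument shows a^(p+k) b a^p b cannot be split into two equal halves
4. The conclusion follows logically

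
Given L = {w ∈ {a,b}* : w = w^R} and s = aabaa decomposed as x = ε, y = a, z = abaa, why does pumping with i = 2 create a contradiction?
xy²z = aaabaa ∉ L

Pumping with i = 2 replaces y = a by y² = aa:
- Original: s = xyz = aabaa; aabaa reversed is aabaa, the same string, so it is a palindrome and is in L
- Pumped: xy²z = ε · aa · abaa = aaabaa
- aaabaa reversed is aabaaa ≠ aaabaa, so it is not a palindrome and is not in L

The pumping lemma would require xy²z ∈ L, so this decomposition yields a contradiction.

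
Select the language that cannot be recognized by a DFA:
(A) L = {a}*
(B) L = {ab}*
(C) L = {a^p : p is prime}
(C) {a^p : p is prime}

(C) L = {a^p : p is prime} is NOT regular.

The pumping lemma can be used to prove this:
After pumping, the length becomes composite

The other languages are regular because they can be recognized by finite automata.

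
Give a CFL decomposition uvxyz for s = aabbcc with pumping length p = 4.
u='a', v='a', x='bb', y='c', z='c'

For s = aabbcc with pumping length p = 4:

One valid decomposition:
- u = 'a'
- v = 'a'
- x = 'bb'
- y = 'c'
- z = 'c'

Verification:
- uvxyz = 'a' + 'a' + 'bb' + 'c' + 'c' = aabbcc ✓
- |vxy| = |'abbc'| = 4 ≤ 4 ✓
- |vy| = |'ac'| = 2 > 0 ✓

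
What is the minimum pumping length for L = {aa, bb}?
p = 3

For a finite language L, the pumping lemma holds vacuously if p > max|s| for s ∈ L.

The longest string in L = {aa, bb} has length 2.
If p = 3, then no string s ∈ L has |s| ≥ p, so the condition is vacuously true.

The minimum pumping length is p = 3.

Why no smaller p works: for any p ≤ 2, the longest string s ∈ L has |s| = 2 ≥ p, so it would
have to be pumpable; but pumping up (i = 2, 3, ...) produces ever longer strings, which cannot all lie in the
finite language L. So the pumping property fails for every p ≤ 2.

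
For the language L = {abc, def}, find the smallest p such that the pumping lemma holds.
p = 4

For a finite language L, the pumping lemma holds vacuously if p > max|s| for s ∈ L.

The longest string in L = {abc, def} has length 3.
If p = 4, then no string s ∈ L has |s| ≥ p, so the condition is vacuously true.

The minimum pumping length is p = 4.

Why no smaller p works: for any p ≤ 3, the longest string s ∈ L has |s| = 3 ≥ p, so it would
have to be pumpable; but pumping up (i = 2, 3, ...) produces ever longer strings, which cannot all lie in the
finite language L. So the pumping property fails for every p ≤ 3.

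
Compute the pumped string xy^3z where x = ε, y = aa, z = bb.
aaaaaabb

Given x = '', y = 'aa', z = 'bb' and i = 3:

xy^3z = x + y·y·...·y (3 times) + z
       = '' + 'aa'^3 + 'bb'
       = '' + 'aaaaaa' + 'bb'
       = 'aaaaaabb'

The pumped string is 'aaaaaabb' with length 8.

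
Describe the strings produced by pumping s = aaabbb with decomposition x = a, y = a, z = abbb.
{xy^i z : i ≥ 0} = {a^(2+i) b^3 : i ≥ 0} = {aabbb, aaabbb, aaaabbb, ...}

With x = a, y = a, z = abbb: Starting with aaabbb and pumping the second 'a', we get strings with 2+i a's followed by 3 b's for i = 0, 1, 2, ...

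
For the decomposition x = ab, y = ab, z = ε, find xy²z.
ababab

Given x = 'ab', y = 'ab', z = '' and i = 2:

xy^2z = x + y·y·...·y (2 times) + z
       = 'ab' + 'ab'^2 + ''
       = 'ab' + 'abab' + ''
       = 'ababab'

The pumped string is 'ababab' with length 6.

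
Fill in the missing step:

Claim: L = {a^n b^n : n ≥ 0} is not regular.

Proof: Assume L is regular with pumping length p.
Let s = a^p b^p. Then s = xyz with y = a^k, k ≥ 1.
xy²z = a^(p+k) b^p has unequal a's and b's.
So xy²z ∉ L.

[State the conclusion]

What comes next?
This contradicts the pumping lemma for regular languages,
which guarantees xy^i z ∈ L for all i ≥ 0.

Since our assumption that L is regular leads to a contradiction,
we conclude that L = {a^n b^n : n ≥ 0} is NOT regular. ∎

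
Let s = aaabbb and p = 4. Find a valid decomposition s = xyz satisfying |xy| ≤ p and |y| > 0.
x = 'a', y = 'a', z = 'abbb'

For s = aaabbb and p = 4, one valid decomposition is:
- x = 'a' (length 1)
- y = 'a' (length 1)
- z = 'abbb' (length 4)

Verification:
- xyz = 'a' + 'a' + 'abbb' = aaabbb ✓
- |xy| = 2 ≤ 4 ✓
- |y| = 1 > 0 ✓

All pumping lemma constraints are satisfied.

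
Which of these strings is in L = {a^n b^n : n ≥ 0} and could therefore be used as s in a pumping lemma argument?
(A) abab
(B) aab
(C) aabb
(C) aabb

The pumping lemma is applied to a string s that lies in L, so first check membership of each option:
- (A) abab has an a after a b, so it is not of the form a^n b^n and is not in L ✗
- (B) aab has 2 a's and 1 b's; 2 ≠ 1, so it is not in L ✗
- (C) aabb = a^2 b^2 has equal counts (2 = 2), so it is in L ✓

Only (C) aabb is in L, so it is the only candidate that could play the role of s.
(In a complete proof one picks s in terms of the pumping length p so that |s| ≥ p is guaranteed; a fixed string like aabb illustrates the shape of such an s.)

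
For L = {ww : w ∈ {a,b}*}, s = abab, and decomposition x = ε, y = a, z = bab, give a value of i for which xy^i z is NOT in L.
i = 3

xy³z = ε · aaa · bab = aaabab; aaabab has length 6; its halves are aaa and bab, which differ, so it is not in L.
(Other choices also work, e.g. i = 0, 2; only i = 1 is guaranteed to stay in L since xy¹z = s.)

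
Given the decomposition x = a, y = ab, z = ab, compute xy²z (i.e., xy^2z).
aababab

Given x = 'a', y = 'ab', z = 'ab' and i = 2:

xy^2z = x + y·y·...·y (2 times) + z
       = 'a' + 'ab'^2 + 'ab'
       = 'a' + 'abab' + 'ab'
       = 'aababab'

The pumped string is 'aababab' with length 7.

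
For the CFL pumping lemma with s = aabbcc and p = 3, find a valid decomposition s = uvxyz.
u='aa', v='b', x='b', y='c', z='c'

For s = aabbcc with pumping length p = 3:

One valid decomposition:
- u = 'aa'
- v = 'b'
- x = 'b'
- y = 'c'
- z = 'c'

Verification:
- uvxyz = 'aa' + 'b' + 'b' + 'c' + 'c' = aabbcc ✓
- |vxy| = |'bbc'| = 3 ≤ 3 ✓
- |vy| = |'bc'| = 2 > 0 ✓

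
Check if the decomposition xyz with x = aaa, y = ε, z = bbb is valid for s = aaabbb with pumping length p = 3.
Violated: |y| > 0

The decomposition x = aaa, y = ε, z = bbb for s = aaabbb with p = 3
violates the constraint: |y| > 0

|y| = 0, but the pumping lemma requires |y| > 0 (y must be non-empty).

Pumping lemma constraints:
1. xyz = s (decomposition is valid)
2. |xy| ≤ p
3. |y| > 0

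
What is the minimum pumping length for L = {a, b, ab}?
p = 3

For a finite language L, the pumping lemma holds vacuously if p > max|s| for s ∈ L.

The longest string in L = {a, b, ab} has length 2.
If p = 3, then no string s ∈ L has |s| ≥ p, so the condition is vacuously true.

The minimum pumping length is p = 3.

Why no smaller p works: for any p ≤ 2, the longest string s ∈ L has |s| = 2 ≥ p, so it would
have to be pumpable; but pumping up (i = 2, 3, ...) produces ever longer strings, which cannot all lie in the
finite language L. So the pumping property fails for every p ≤ 2.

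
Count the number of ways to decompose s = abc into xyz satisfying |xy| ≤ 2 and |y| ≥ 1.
3

For s = 'abc' with pumping length p = 2:

Constraints: |xy| ≤ 2, |y| > 0

Valid decompositions (|xy| ≤ p, |y| ≥ 1):
  • x='', y='a', z='bc'
  • x='a', y='b', z='c'
  • x='', y='ab', z='c'

Total count: 3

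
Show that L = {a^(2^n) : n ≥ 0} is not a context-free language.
Assume for contradiction that L is context-free, and let p ≥ 1 be the pumping length given by the pumping lemma for CFLs.
Choose s = a^(2^p). Then s ∈ L and |s| = 2^p ≥ p.
By the CFL pumping lemma, s = uvxyz for some u, v, x, y, z with |vxy| ≤ p, |vy| ≥ 1, and uv^i xy^i z ∈ L for every i ≥ 0.
All symbols are a's, so only lengths matter: let k = |vy|, with 1 ≤ k ≤ |vxy| ≤ p < 2^p.

Take i = 2: |uv²xy²z| = 2^p + k, and 2^p < 2^p + k < 2^p + 2^p = 2^(p+1).
So the length lies strictly between consecutive powers of two and is not a power of 2; uv²xy²z ∉ L.

This contradicts the CFL pumping lemma, which requires uv^i xy^i z ∈ L for all i ≥ 0.
Hence L = {a^(2^n) : n ≥ 0} is not context-free. ∎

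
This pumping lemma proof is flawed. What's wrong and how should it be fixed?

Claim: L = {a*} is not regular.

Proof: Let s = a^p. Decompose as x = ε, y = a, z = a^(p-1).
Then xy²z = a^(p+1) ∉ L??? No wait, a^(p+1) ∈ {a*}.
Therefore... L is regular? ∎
Error: The proof attempts to show a*  is not regular, but a* IS regular!

Correction: a* is a regular language (recognized by a simple DFA with one accepting state and self-loop on 'a'). The pumping lemma can only prove non-regularity, not regularity. For regular languages, pumping always works.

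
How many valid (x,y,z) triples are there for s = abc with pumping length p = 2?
3

For s = 'abc' with pumping length p = 2:

Constraints: |xy| ≤ 2, |y| > 0

Valid decompositions (|xy| ≤ p, |y| ≥ 1):
  • x='', y='a', z='bc'
  • x='a', y='b', z='c'
  • x='', y='ab', z='c'

Total count: 3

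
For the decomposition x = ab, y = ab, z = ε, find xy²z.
ababab

Given x = 'ab', y = 'ab', z = '' and i = 2:

xy^2z = x + y·y·...·y (2 times) + z
       = 'ab' + 'ab'^2 + ''
       = 'ab' + 'abab' + ''
       = 'ababab'

The pumped string is 'ababab' with length 6.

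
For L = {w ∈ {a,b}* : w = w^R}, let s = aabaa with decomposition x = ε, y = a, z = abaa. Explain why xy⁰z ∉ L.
xy⁰z = abaa ∉ L

Pumping with i = 0 replaces y = a by y⁰ = ε:
- Original: s = xyz = aabaa; aabaa reversed is aabaa, the same string, so it is a palindrome and is in L
- Pumped: xy⁰z = ε · ε · abaa = abaa
- abaa reversed is aaba ≠ abaa, so it is not a palindrome and is not in L

The pumping lemma would require xy⁰z ∈ L, so this decomposition yields a contradiction.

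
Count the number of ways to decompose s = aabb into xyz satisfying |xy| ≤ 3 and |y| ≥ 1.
6

For s = 'aabb' with pumping length p = 3:

Constraints: |xy| ≤ 3, |y| > 0

Valid decompositions (|xy| ≤ p, |y| ≥ 1):
  • x='', y='a', z='abb'
  • x='a', y='a', z='bb'
  • x='', y='aa', z='bb'
  • x='aa', y='b', z='b'
  • x='a', y='ab', z='b'
  • x='', y='aab', z='b'

Total count: 6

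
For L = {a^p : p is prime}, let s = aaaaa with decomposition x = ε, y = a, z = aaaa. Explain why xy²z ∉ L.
xy²z = aaaaaa ∉ L

Pumping with i = 2 replaces y = a by y² = aa:
- Original: s = xyz = aaaaa; aaaaa has length 5, which is prime, so it is in L
- Pumped: xy²z = ε · aa · aaaa = aaaaaa
- aaaaaa has length 6 = 2 × 3, which is not prime, so it is not in L

The pumping lemma would require xy²z ∈ L, so this decomposition yields a contradiction.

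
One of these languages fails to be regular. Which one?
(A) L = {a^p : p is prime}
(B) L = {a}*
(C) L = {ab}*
(A) {a^p : p is prime}

(A) L = {a^p : p is prime} is NOT regular.

The pumping lemma can be used to prove this:
After pumping, the length becomes composite

The other languages are regular because they can be recognized by finite automata.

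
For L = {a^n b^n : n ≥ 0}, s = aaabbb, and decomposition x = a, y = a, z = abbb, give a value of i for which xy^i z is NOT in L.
i = 2

xy²z = a · aa · abbb = aaaabbb; aaaabbb has 4 a's and 3 b's; 4 ≠ 3, so it is not in L.
(Other choices also work, e.g. i = 0, 3; only i = 1 is guaranteed to stay in L since xy¹z = s.)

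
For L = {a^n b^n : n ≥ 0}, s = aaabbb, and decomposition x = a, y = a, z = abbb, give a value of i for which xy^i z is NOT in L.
i = 3

xy³z = a · aaa · abbb = aaaaabbb; aaaaabbb has 5 a's and 3 b's; 5 ≠ 3, so it is not in L.
(Other choices also work, e.g. i = 0, 2; only i = 1 is guaranteed to stay in L since xy¹z = s.)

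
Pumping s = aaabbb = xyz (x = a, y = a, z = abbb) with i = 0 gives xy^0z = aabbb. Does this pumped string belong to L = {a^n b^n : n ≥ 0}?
No

xy⁰z = a · ε · abbb = aabbb.
aabbb has 2 a's and 3 b's; 2 ≠ 3, so it is not in L.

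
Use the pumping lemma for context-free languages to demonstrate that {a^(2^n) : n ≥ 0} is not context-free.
Assume for contradiction that L is context-free, and let p ≥ 1 be the pumping length given by the pumping lemma for CFLs.
Choose s = a^(2^p). Then s ∈ L and |s| = 2^p ≥ p.
By the CFL pumping lemma, s = uvxyz for some u, v, x, y, z with |vxy| ≤ p, |vy| ≥ 1, and uv^i xy^i z ∈ L for every i ≥ 0.
All symbols are a's, so only lengths matter: let k = |vy|, with 1 ≤ k ≤ |vxy| ≤ p < 2^p.

Take i = 2: |uv²xy²z| = 2^p + k, and 2^p < 2^p + k < 2^p + 2^p = 2^(p+1).
So the length lies strictly between consecutive powers of two and is not a power of 2; uv²xy²z ∉ L.

This contradicts the CFL pumping lemma, which requires uv^i xy^i z ∈ L for all i ≥ 0.
Hence L = {a^(2^n) : n ≥ 0} is not context-free. ∎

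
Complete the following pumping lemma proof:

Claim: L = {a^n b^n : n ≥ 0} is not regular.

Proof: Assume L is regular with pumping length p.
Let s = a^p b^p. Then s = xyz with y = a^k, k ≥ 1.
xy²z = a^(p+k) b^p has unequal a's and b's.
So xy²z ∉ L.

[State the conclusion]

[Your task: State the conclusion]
This contradicts the pumping lemma for regular languages,
which guarantees xy^i z ∈ L for all i ≥ 0.

Since our assumption that L is regular leads to a contradiction,
we conclude that L = {a^n b^n : n ≥ 0} is NOT regular. ∎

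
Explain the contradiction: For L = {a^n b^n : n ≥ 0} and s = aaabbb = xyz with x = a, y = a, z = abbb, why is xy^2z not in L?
xy²z = aaaabbb ∉ L

Pumping with i = 2 replaces y = a by y² = aa:
- Original: s = xyz = aaabbb; aaabbb = a^3 b^3 has equal counts (3 = 3), so it is in L
- Pumped: xy²z = a · aa · abbb = aaaabbb
- aaaabbb has 4 a's and 3 b's; 4 ≠ 3, so it is not in L

The pumping lemma would require xy²z ∈ L, so this decomposition yields a contradiction.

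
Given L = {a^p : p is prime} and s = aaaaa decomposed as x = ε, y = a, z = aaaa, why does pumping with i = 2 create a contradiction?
xy²z = aaaaaa ∉ L

Pumping with i = 2 replaces y = a by y² = aa:
- Original: s = xyz = aaaaa; aaaaa has length 5, which is prime, so it is in L
- Pumped: xy²z = ε · aa · aaaa = aaaaaa
- aaaaaa has length 6 = 2 × 3, which is not prime, so it is not in L

The pumping lemma would require xy²z ∈ L, so this decomposition yields a contradiction.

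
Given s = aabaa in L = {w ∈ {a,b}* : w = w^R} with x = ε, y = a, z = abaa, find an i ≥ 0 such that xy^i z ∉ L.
i = 2

xy²z = ε · aa · abaa = aaabaa; aaabaa reversed is aabaaa ≠ aaabaa, so it is not a palindrome and is not in L.
(Other choices also work, e.g. i = 0, 3; only i = 1 is guaranteed to stay in L since xy¹z = s.)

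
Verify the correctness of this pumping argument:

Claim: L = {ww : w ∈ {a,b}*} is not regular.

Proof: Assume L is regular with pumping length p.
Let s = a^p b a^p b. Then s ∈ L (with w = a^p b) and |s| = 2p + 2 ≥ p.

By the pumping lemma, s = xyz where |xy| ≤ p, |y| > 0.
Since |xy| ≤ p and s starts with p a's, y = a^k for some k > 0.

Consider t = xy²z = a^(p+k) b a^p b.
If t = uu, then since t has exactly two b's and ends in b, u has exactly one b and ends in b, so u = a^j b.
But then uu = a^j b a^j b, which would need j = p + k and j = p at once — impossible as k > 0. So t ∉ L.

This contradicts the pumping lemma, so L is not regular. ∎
The proof is correct.

This proof is valid because:
1. s = a^p b a^p b is in L and is chosen in terms of p, so |s| ≥ p holds for every p
2. The decomposition analysis is correct: |xy| ≤ p forces y to lie inside the leading a's
3. The contradiction is valid: the argument shows a^(p+k) b a^p b cannot be split into two equal halves
4. The conclusion follows logically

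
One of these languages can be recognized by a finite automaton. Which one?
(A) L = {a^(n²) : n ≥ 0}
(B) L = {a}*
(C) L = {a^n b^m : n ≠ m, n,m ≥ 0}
(B) {a}*

(B) L = {a}* is regular.

This can be recognized by a finite automaton (DFA/NFA).
Regular expressions like {a}* define regular languages.

The other choices are not regular:
- {a^n b^m : n ≠ m, n,m ≥ 0}: After pumping a's, we can make n = m
- {a^(n²) : n ≥ 0}: After pumping, length is no longer a perfect square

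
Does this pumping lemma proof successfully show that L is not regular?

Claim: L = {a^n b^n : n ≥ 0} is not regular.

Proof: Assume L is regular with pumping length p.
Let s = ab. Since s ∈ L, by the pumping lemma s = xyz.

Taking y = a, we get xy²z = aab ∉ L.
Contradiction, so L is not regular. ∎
The proof is INCORRECT.

Error: The string s = ab may be shorter than p.
The pumping lemma only applies to strings with |s| ≥ p, and p is not under our control.
We must choose s in terms of p, e.g. s = a^p b^p, to ensure |s| ≥ p.
(The proof also fixes one particular y; a valid argument must handle every decomposition with |xy| ≤ p and |y| ≥ 1 — for s = a^p b^p this forces y = a^k, and then xy²z = a^(p+k) b^p ∉ L.)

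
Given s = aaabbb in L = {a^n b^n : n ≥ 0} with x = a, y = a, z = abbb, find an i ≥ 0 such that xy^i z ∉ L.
i = 3

xy³z = a · aaa · abbb = aaaaabbb; aaaaabbb has 5 a's and 3 b's; 5 ≠ 3, so it is not in L.
(Other choices also work, e.g. i = 0, 2; only i = 1 is guaranteed to stay in L since xy¹z = s.)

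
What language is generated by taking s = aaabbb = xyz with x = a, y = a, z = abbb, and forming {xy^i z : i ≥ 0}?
{xy^i z : i ≥ 0} = {a^(2+i) b^3 : i ≥ 0} = {aabbb, aaabbb, aaaabbb, ...}

With x = a, y = a, z = abbb: Starting with aaabbb and pumping the second 'a', we get strings with 2+i a's followed by 3 b's for i = 0, 1, 2, ...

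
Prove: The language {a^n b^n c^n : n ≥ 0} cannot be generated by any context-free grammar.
Assume for contradiction that L is context-free, and let p ≥ 1 be the pumping length given by the pumping lemma for CFLs.
Choose s = a^p b^p c^p. Then s ∈ L and |s| = 3p ≥ p.
By the CFL pumping lemma, s = uvxyz for some u, v, x, y, z with |vxy| ≤ p, |vy| ≥ 1, and uv^i xy^i z ∈ L for every i ≥ 0.

Because |vxy| ≤ p, the window vxy cannot contain both an a and a c: any substring of s containing both must include the entire block b^p plus at least one a and one c, so it has length ≥ p + 2 > p.
Hence at least one of the letters a, c does not occur in vy at all.

Take i = 0: the string uxz is obtained from s by deleting |vy| ≥ 1 symbols, so |uxz| = 3p − |vy| < 3p.
But the letter (a or c) that does not occur in vy still occurs exactly p times in uxz. Every string of L with exactly p copies of some letter is a^p b^p c^p, of length 3p. Since |uxz| < 3p, uxz ∉ L.

This contradicts the CFL pumping lemma, which requires uv^i xy^i z ∈ L for all i ≥ 0.
Hence L = {a^n b^n c^n : n ≥ 0} is not context-free. ∎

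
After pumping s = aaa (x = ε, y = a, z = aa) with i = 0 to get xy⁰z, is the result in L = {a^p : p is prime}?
Yes

xy⁰z = ε · ε · aa = aa.
aa has length 2, which is prime, so it is in L.
(A single pumped string landing in L is not a contradiction by itself; a non-regularity proof needs some i for which xy^i z ∉ L, for every admissible decomposition.)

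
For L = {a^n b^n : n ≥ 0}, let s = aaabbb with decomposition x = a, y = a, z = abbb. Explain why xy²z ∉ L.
xy²z = aaaabbb ∉ L

Pumping with i = 2 replaces y = a by y² = aa:
- Original: s = xyz = aaabbb; aaabbb = a^3 b^3 has equal counts (3 = 3), so it is in L
- Pumped: xy²z = a · aa · abbb = aaaabbb
- aaaabbb has 4 a's and 3 b's; 4 ≠ 3, so it is not in L

The pumping lemma would require xy²z ∈ L, so this decomposition yields a contradiction.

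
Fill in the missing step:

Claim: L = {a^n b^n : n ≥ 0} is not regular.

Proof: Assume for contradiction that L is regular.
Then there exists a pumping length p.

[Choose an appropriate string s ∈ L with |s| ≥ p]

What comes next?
s = a^p b^p

This string is in L (has equal a's and b's) and has length 2p ≥ p.
Any decomposition xyz with |xy| ≤ p means y consists only of a's,
so pumping will unbalance the counts.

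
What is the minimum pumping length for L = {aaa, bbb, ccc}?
p = 4

For a finite language L, the pumping lemma holds vacuously if p > max|s| for s ∈ L.

The longest string in L = {aaa, bbb, ccc} has length 3.
If p = 4, then no string s ∈ L has |s| ≥ p, so the condition is vacuously true.

The minimum pumping length is p = 4.

Why no smaller p works: for any p ≤ 3, the longest string s ∈ L has |s| = 3 ≥ p, so it would
have to be pumpable; but pumping up (i = 2, 3, ...) produces ever longer strings, which cannot all lie in the
finite language L. So the pumping property fails for every p ≤ 3.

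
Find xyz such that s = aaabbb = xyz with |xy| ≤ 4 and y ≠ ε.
x = '', y = 'a', z = 'aabbb'

For s = aaabbb and p = 4, one valid decomposition is:
- x = '' (length 0)
- y = 'a' (length 1)
- z = 'aabbb' (length 5)

Verification:
- xyz = '' + 'a' + 'aabbb' = aaabbb ✓
- |xy| = 1 ≤ 4 ✓
- |y| = 1 > 0 ✓

All pumping lemma constraints are satisfied.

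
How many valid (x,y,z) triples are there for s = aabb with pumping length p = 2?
3

For s = 'aabb' with pumping length p = 2:

Constraints: |xy| ≤ 2, |y| > 0

Valid decompositions (|xy| ≤ p, |y| ≥ 1):
  • x='', y='a', z='abb'
  • x='a', y='a', z='bb'
  • x='', y='aa', z='bb'

Total count: 3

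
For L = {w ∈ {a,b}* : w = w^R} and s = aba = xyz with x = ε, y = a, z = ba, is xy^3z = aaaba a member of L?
No

xy³z = ε · aaa · ba = aaaba.
aaaba reversed is abaaa ≠ aaaba, so it is not a palindrome and is not in L.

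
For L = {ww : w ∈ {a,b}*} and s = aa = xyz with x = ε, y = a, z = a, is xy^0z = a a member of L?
No

xy⁰z = ε · ε · a = a.
a has odd length 1, so it cannot be written as ww and is not in L.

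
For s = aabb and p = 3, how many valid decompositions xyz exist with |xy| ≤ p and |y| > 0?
6

For s = 'aabb' with pumping length p = 3:

Constraints: |xy| ≤ 3, |y| > 0

Valid decompositions (|xy| ≤ p, |y| ≥ 1):
  • x='', y='a', z='abb'
  • x='a', y='a', z='bb'
  • x='', y='aa', z='bb'
  • x='aa', y='b', z='b'
  • x='a', y='ab', z='b'
  • x='', y='aab', z='b'

Total count: 6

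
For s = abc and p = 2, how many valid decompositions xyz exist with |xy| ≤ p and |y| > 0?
3

For s = 'abc' with pumping length p = 2:

Constraints: |xy| ≤ 2, |y| > 0

Valid decompositions (|xy| ≤ p, |y| ≥ 1):
  • x='', y='a', z='bc'
  • x='a', y='b', z='c'
  • x='', y='ab', z='c'

Total count: 3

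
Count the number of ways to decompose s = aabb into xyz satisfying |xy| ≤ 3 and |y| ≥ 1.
6

For s = 'aabb' with pumping length p = 3:

Constraints: |xy| ≤ 3, |y| > 0

Valid decompositions (|xy| ≤ p, |y| ≥ 1):
  • x='', y='a', z='abb'
  • x='a', y='a', z='bb'
  • x='', y='aa', z='bb'
  • x='aa', y='b', z='b'
  • x='a', y='ab', z='b'
  • x='', y='aab', z='b'

Total count: 6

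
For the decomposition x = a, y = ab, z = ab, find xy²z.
aababab

Given x = 'a', y = 'ab', z = 'ab' and i = 2:

xy^2z = x + y·y·...·y (2 times) + z
       = 'a' + 'ab'^2 + 'ab'
       = 'a' + 'abab' + 'ab'
       = 'aababab'

The pumped string is 'aababab' with length 7.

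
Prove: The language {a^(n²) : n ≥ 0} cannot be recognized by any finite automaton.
Assume for contradiction that L is regular, and let p ≥ 1 be the pumping length given by the pumping lemma.
Choose s = a^(p²). Then s ∈ L and |s| = p² ≥ p.
By the pumping lemma, s = xyz for some x, y, z with |xy| ≤ p, |y| ≥ 1, and xy^i z ∈ L for every i ≥ 0.
Here y = a^k for some k with 1 ≤ k ≤ |xy| ≤ p.

Take i = 2: |xy²z| = p² + k.
Now p² < p² + k ≤ p² + p < p² + 2p + 1 = (p + 1)².
So |xy²z| lies strictly between the consecutive squares p² and (p + 1)², hence is not a perfect square, and xy²z ∉ L.

This contradicts the pumping lemma, which requires xy^i z ∈ L for all i ≥ 0.
Hence L = {a^(n²) : n ≥ 0} is not regular. ∎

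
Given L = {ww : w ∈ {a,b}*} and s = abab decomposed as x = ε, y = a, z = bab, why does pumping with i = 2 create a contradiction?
xy²z = aabab ∉ L

Pumping with i = 2 replaces y = a by y² = aa:
- Original: s = xyz = abab; abab splits into halves ab · ab, which are equal, so it is in L (w = ab)
- Pumped: xy²z = ε · aa · bab = aabab
- aabab has odd length 5, so it cannot be written as ww and is not in L

The pumping lemma would require xy²z ∈ L, so this decomposition yields a contradiction.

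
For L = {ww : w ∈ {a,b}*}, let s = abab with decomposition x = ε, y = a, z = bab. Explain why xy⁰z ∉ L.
xy⁰z = bab ∉ L

Pumping with i = 0 replaces y = a by y⁰ = ε:
- Original: s = xyz = abab; abab splits into halves ab · ab, which are equal, so it is in L (w = ab)
- Pumped: xy⁰z = ε · ε · bab = bab
- bab has odd length 3, so it cannot be written as ww and is not in L

The pumping lemma would require xy⁰z ∈ L, so this decomposition yields a contradiction.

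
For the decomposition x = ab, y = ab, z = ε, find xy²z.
ababab

Given x = 'ab', y = 'ab', z = '' and i = 2:

xy^2z = x + y·y·...·y (2 times) + z
       = 'ab' + 'ab'^2 + ''
       = 'ab' + 'abab' + ''
       = 'ababab'

The pumped string is 'ababab' with length 6.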